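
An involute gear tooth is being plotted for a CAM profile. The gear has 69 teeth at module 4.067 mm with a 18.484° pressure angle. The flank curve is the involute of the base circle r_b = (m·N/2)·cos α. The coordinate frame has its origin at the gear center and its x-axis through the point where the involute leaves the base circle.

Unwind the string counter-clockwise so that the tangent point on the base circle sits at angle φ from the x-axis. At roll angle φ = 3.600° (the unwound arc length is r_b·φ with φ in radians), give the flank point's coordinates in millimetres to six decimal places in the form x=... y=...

x=133.335559 y=0.010999

pitch radius r_p = m·N/2 = 4.067·69/2 = 140.311500
base radius r_b = r_p·cos α = 140.311500·cos 18.484° = 133.073142
roll angle φ = 3.600° = 0.06283185 rad
x = r_b·(cos φ + φ·sin φ) = 133.073142·(0.99802673 + 0.06283185·0.06279052) = 133.335559
y = r_b·(sin φ − φ·cos φ) = 133.073142·(0.06279052 − 0.06283185·0.99802673) = 0.010999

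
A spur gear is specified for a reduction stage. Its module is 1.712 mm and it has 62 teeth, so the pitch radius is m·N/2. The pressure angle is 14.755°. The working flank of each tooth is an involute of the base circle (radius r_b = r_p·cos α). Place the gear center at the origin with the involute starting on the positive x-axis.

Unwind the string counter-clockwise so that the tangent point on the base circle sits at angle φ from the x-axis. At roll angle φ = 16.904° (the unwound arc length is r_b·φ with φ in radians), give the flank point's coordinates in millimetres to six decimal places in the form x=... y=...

x=53.507117 y=0.435509

pitch radius r_p = m·N/2 = 1.712·62/2 = 53.072000
base radius r_b = r_p·cos α = 53.072000·cos 14.755° = 51.321883
roll angle φ = 16.904° = 0.29503046 rad
x = r_b·(cos φ + φ·sin φ) = 51.321883·(0.95679329 + 0.29503046·0.29076899) = 53.507117
y = r_b·(sin φ − φ·cos φ) = 51.321883·(0.29076899 − 0.29503046·0.95679329) = 0.435509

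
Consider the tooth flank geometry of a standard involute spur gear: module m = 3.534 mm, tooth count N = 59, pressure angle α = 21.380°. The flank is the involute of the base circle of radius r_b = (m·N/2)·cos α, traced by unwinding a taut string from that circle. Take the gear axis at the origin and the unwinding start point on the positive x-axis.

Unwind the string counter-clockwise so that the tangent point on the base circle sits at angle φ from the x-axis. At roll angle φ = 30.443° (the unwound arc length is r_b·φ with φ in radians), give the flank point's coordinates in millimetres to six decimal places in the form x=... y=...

x=109.829789 y=4.718308

pitch radius r_p = m·N/2 = 3.534·59/2 = 104.253000
base radius r_b = r_p·cos α = 104.253000·cos 21.380° = 97.078634
roll angle φ = 30.443° = 0.53133058 rad
x = r_b·(cos φ + φ·sin φ) = 97.078634·(0.86213365 + 0.53133058·0.50668093) = 109.829789
y = r_b·(sin φ − φ·cos φ) = 97.078634·(0.50668093 − 0.53133058·0.86213365) = 4.718308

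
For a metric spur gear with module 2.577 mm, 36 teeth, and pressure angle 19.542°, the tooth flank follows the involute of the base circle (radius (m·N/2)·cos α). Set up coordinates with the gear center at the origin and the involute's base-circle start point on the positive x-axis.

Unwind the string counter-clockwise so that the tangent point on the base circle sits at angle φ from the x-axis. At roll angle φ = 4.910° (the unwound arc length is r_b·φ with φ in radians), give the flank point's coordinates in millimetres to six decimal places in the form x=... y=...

x=43.874224 y=0.009163

pitch radius r_p = m·N/2 = 2.577·36/2 = 46.386000
base radius r_b = r_p·cos α = 46.386000·cos 19.542° = 43.714006
roll angle φ = 4.910° = 0.08569567 rad
x = r_b·(cos φ + φ·sin φ) = 43.714006·(0.99633037 + 0.08569567·0.08559082) = 43.874224
y = r_b·(sin φ − φ·cos φ) = 43.714006·(0.08559082 − 0.08569567·0.99633037) = 0.009163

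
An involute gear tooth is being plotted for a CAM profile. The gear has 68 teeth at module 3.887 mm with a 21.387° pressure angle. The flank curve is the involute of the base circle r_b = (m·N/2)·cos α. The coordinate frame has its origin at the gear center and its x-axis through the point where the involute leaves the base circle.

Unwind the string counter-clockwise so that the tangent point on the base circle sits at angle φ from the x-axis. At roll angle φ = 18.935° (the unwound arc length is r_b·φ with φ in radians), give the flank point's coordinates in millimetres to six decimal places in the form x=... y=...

x=129.594948 y=1.464414

pitch radius r_p = m·N/2 = 3.887·68/2 = 132.158000
base radius r_b = r_p·cos α = 132.158000·cos 21.387° = 123.057412
roll angle φ = 18.935° = 0.33047809 rad
x = r_b·(cos φ + φ·sin φ) = 123.057412·(0.94588731 + 0.33047809·0.32449529) = 129.594948
y = r_b·(sin φ − φ·cos φ) = 123.057412·(0.32449529 − 0.33047809·0.94588731) = 1.464414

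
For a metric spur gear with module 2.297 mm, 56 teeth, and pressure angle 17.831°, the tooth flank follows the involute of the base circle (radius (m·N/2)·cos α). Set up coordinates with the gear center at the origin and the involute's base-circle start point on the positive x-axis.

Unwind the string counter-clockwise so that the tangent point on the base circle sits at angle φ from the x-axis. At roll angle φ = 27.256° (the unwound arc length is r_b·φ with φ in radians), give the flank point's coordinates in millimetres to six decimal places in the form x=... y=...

x=67.767168 y=2.147715

pitch radius r_p = m·N/2 = 2.297·56/2 = 64.316000
base radius r_b = r_p·cos α = 64.316000·cos 17.831° = 61.226507
roll angle φ = 27.256° = 0.47570694 rad
x = r_b·(cos φ + φ·sin φ) = 61.226507·(0.88896919 + 0.47570694·0.45796701) = 67.767168
y = r_b·(sin φ − φ·cos φ) = 61.226507·(0.45796701 − 0.47570694·0.88896919) = 2.147715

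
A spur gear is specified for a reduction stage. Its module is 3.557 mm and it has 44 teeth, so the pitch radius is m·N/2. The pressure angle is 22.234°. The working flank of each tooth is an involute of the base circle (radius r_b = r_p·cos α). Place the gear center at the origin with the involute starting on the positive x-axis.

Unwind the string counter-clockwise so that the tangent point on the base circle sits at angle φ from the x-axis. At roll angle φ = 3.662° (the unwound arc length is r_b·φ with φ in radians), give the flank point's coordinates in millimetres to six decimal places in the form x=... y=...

pitch radius r_p = m·N/2 = 3.557·44/2 = 78.254000
base radius r_b = r_p·cos α = 78.254000·cos 22.234° = 72.435518
roll angle φ = 3.662° = 0.06391396 rad
x = r_b·(cos φ + φ·sin φ) = 72.435518·(0.99795820 + 0.06391396·0.06387045) = 72.583317
y = r_b·(sin φ − φ·cos φ) = 72.435518·(0.06387045 − 0.06391396·0.99795820) = 0.006301

x=72.583317 y=0.006301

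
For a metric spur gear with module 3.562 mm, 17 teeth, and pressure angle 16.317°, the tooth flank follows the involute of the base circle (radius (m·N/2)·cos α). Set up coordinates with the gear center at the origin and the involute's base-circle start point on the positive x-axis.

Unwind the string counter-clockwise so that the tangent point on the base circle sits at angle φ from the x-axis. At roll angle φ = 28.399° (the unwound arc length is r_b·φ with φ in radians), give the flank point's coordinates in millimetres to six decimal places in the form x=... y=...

pitch radius r_p = m·N/2 = 3.562·17/2 = 30.277000
base radius r_b = r_p·cos α = 30.277000·cos 16.317° = 29.057502
roll angle φ = 28.399° = 0.49565605 rad
x = r_b·(cos φ + φ·sin φ) = 29.057502·(0.87965687 + 0.49565605·0.47560886) = 32.410601
y = r_b·(sin φ − φ·cos φ) = 29.057502·(0.47560886 − 0.49565605·0.87965687) = 1.150724

x=32.410601 y=1.150724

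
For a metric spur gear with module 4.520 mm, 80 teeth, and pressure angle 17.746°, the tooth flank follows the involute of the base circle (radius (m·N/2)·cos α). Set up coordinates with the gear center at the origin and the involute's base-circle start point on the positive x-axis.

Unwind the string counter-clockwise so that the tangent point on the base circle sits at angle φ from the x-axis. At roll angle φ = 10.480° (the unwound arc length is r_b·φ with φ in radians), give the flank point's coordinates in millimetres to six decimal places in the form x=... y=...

x=175.053493 y=0.350079

pitch radius r_p = m·N/2 = 4.520·80/2 = 180.800000
base radius r_b = r_p·cos α = 180.800000·cos 17.746° = 172.197008
roll angle φ = 10.480° = 0.18291051 rad
x = r_b·(cos φ + φ·sin φ) = 172.197008·(0.98331846 + 0.18291051·0.18189229) = 175.053493
y = r_b·(sin φ − φ·cos φ) = 172.197008·(0.18189229 − 0.18291051·0.98331846) = 0.350079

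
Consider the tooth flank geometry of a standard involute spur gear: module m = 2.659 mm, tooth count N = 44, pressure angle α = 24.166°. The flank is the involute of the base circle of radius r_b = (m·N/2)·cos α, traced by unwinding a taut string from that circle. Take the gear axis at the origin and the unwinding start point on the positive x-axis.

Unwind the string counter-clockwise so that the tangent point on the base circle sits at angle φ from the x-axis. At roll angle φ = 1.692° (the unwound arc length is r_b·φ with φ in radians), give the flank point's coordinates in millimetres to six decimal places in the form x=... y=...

x=53.394690 y=0.000458

pitch radius r_p = m·N/2 = 2.659·44/2 = 58.498000
base radius r_b = r_p·cos α = 58.498000·cos 24.166° = 53.371423
roll angle φ = 1.692° = 0.02953097 rad
x = r_b·(cos φ + φ·sin φ) = 53.371423·(0.99956399 + 0.02953097·0.02952668) = 53.394690
y = r_b·(sin φ − φ·cos φ) = 53.371423·(0.02952668 − 0.02953097·0.99956399) = 0.000458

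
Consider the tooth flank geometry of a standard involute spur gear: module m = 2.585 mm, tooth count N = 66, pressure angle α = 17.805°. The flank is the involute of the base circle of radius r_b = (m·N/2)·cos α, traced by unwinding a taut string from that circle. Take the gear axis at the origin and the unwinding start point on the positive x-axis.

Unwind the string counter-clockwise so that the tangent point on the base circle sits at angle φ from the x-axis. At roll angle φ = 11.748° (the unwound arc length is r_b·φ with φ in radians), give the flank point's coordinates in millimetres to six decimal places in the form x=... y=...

pitch radius r_p = m·N/2 = 2.585·66/2 = 85.305000
base radius r_b = r_p·cos α = 85.305000·cos 17.805° = 81.219122
roll angle φ = 11.748° = 0.20504128 rad
x = r_b·(cos φ + φ·sin φ) = 81.219122·(0.97905258 + 0.20504128·0.20360758) = 82.908523
y = r_b·(sin φ − φ·cos φ) = 81.219122·(0.20360758 − 0.20504128·0.97905258) = 0.232399

x=82.908523 y=0.232399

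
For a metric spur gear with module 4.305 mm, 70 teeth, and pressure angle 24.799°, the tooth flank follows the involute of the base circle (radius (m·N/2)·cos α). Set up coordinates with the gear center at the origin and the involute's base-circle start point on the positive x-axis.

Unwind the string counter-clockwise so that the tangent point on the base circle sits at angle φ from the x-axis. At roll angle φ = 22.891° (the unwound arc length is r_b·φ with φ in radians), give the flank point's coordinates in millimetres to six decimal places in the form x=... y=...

x=147.265081 y=2.861417

pitch radius r_p = m·N/2 = 4.305·70/2 = 150.675000
base radius r_b = r_p·cos α = 150.675000·cos 24.799° = 136.780475
roll angle φ = 22.891° = 0.39952332 rad
x = r_b·(cos φ + φ·sin φ) = 136.780475·(0.92124652 + 0.39952332·0.38897925) = 147.265081
y = r_b·(sin φ − φ·cos φ) = 136.780475·(0.38897925 − 0.39952332·0.92124652) = 2.861417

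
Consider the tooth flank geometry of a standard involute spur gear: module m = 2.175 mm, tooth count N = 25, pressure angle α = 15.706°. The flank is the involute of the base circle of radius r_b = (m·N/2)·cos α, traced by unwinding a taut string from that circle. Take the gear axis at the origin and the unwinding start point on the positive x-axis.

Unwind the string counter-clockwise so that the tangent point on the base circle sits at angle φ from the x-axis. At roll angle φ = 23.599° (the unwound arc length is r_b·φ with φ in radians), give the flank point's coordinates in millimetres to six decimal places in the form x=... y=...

pitch radius r_p = m·N/2 = 2.175·25/2 = 27.187500
base radius r_b = r_p·cos α = 27.187500·cos 15.706° = 26.172411
roll angle φ = 23.599° = 0.41188025 rad
x = r_b·(cos φ + φ·sin φ) = 26.172411·(0.91636972 + 0.41188025·0.40033304) = 28.299155
y = r_b·(sin φ − φ·cos φ) = 26.172411·(0.40033304 − 0.41188025·0.91636972) = 0.599308

x=28.299155 y=0.599308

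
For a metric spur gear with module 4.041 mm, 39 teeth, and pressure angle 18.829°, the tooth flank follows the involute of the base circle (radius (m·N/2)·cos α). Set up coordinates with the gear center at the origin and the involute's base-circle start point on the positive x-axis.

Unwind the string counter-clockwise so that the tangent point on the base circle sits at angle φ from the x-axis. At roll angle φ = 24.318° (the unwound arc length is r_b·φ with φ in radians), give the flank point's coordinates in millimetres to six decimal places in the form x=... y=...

x=81.000771 y=1.866760

pitch radius r_p = m·N/2 = 4.041·39/2 = 78.799500
base radius r_b = r_p·cos α = 78.799500·cos 18.829° = 74.582626
roll angle φ = 24.318° = 0.42442917 rad
x = r_b·(cos φ + φ·sin φ) = 74.582626·(0.91127395 + 0.42442917·0.41180066) = 81.000771
y = r_b·(sin φ − φ·cos φ) = 74.582626·(0.41180066 − 0.42442917·0.91127395) = 1.866760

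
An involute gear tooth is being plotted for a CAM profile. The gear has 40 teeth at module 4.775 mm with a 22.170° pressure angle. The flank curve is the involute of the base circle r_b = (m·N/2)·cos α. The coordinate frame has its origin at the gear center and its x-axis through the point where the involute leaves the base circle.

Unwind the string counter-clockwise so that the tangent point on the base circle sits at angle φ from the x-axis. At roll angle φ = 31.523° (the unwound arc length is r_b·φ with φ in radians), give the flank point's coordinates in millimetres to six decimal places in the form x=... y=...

pitch radius r_p = m·N/2 = 4.775·40/2 = 95.500000
base radius r_b = r_p·cos α = 95.500000·cos 22.170° = 88.439522
roll angle φ = 31.523° = 0.55018014 rad
x = r_b·(cos φ + φ·sin φ) = 88.439522·(0.85243035 + 0.55018014·0.52284079) = 100.828747
y = r_b·(sin φ − φ·cos φ) = 88.439522·(0.52284079 − 0.55018014·0.85243035) = 4.762516

x=100.828747 y=4.762516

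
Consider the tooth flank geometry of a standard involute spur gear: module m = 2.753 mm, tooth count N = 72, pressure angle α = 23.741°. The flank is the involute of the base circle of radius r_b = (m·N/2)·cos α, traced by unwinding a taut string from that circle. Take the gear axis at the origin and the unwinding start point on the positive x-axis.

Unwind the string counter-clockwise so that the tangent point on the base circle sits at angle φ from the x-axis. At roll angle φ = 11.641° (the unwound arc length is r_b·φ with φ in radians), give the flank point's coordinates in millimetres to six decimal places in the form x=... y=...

x=92.574141 y=0.252578

pitch radius r_p = m·N/2 = 2.753·72/2 = 99.108000
base radius r_b = r_p·cos α = 99.108000·cos 23.741° = 90.720959
roll angle φ = 11.641° = 0.20317378 rad
x = r_b·(cos φ + φ·sin φ) = 90.720959·(0.97943111 + 0.20317378·0.20177884) = 92.574141
y = r_b·(sin φ − φ·cos φ) = 90.720959·(0.20177884 − 0.20317378·0.97943111) = 0.252578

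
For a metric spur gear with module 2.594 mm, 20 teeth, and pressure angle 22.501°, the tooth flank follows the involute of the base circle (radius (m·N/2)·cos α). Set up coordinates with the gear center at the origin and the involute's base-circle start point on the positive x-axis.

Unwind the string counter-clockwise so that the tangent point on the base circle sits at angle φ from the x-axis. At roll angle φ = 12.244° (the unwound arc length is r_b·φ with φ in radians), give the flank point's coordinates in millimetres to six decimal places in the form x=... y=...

x=24.506240 y=0.077603

pitch radius r_p = m·N/2 = 2.594·20/2 = 25.940000
base radius r_b = r_p·cos α = 25.940000·cos 22.501° = 23.965262
roll angle φ = 12.244° = 0.21369811 rad
x = r_b·(cos φ + φ·sin φ) = 23.965262·(0.97725332 + 0.21369811·0.21207534) = 24.506240
y = r_b·(sin φ − φ·cos φ) = 23.965262·(0.21207534 − 0.21369811·0.97725332) = 0.077603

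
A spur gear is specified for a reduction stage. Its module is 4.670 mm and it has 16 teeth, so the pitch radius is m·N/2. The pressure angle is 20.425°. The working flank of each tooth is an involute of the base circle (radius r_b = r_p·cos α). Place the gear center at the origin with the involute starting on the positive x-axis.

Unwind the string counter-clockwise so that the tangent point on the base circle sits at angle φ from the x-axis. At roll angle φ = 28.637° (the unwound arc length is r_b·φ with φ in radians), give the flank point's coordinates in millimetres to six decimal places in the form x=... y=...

x=39.114897 y=1.421058

pitch radius r_p = m·N/2 = 4.670·16/2 = 37.360000
base radius r_b = r_p·cos α = 37.360000·cos 20.425° = 35.011170
roll angle φ = 28.637° = 0.49980994 rad
x = r_b·(cos φ + φ·sin φ) = 35.011170·(0.87767367 + 0.49980994·0.47925873) = 39.114897
y = r_b·(sin φ − φ·cos φ) = 35.011170·(0.47925873 − 0.49980994·0.87767367) = 1.421058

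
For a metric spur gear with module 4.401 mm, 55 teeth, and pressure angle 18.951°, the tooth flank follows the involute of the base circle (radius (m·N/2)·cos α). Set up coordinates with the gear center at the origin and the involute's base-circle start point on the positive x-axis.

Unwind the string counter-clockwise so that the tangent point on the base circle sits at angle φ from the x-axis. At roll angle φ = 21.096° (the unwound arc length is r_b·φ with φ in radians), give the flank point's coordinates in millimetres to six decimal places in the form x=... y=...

x=121.965431 y=1.878858

pitch radius r_p = m·N/2 = 4.401·55/2 = 121.027500
base radius r_b = r_p·cos α = 121.027500·cos 18.951° = 114.467405
roll angle φ = 21.096° = 0.36819466 rad
x = r_b·(cos φ + φ·sin φ) = 114.467405·(0.93297867 + 0.36819466·0.35993167) = 121.965431
y = r_b·(sin φ − φ·cos φ) = 114.467405·(0.35993167 − 0.36819466·0.93297867) = 1.878858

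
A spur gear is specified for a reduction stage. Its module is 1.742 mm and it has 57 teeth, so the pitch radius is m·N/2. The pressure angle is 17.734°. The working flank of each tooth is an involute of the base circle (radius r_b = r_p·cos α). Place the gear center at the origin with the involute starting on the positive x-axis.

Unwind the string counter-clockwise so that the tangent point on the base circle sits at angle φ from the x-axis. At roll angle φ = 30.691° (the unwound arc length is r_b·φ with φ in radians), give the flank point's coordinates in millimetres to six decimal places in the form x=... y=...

x=53.593036 y=2.353859

pitch radius r_p = m·N/2 = 1.742·57/2 = 49.647000
base radius r_b = r_p·cos α = 49.647000·cos 17.734° = 47.287819
roll angle φ = 30.691° = 0.53565900 rad
x = r_b·(cos φ + φ·sin φ) = 47.287819·(0.85993246 + 0.53565900·0.51040785) = 53.593036
y = r_b·(sin φ − φ·cos φ) = 47.287819·(0.51040785 − 0.53565900·0.85993246) = 2.353859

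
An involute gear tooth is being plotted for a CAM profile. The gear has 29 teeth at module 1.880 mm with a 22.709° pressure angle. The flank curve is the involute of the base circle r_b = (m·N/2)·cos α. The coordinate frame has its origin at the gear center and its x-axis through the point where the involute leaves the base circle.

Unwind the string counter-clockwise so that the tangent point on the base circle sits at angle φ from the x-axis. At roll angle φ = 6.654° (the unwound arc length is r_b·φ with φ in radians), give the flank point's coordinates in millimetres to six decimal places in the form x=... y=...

pitch radius r_p = m·N/2 = 1.880·29/2 = 27.260000
base radius r_b = r_p·cos α = 27.260000·cos 22.709° = 25.146736
roll angle φ = 6.654° = 0.11613421 rad
x = r_b·(cos φ + φ·sin φ) = 25.146736·(0.99326400 + 0.11613421·0.11587333) = 25.315743
y = r_b·(sin φ − φ·cos φ) = 25.146736·(0.11587333 − 0.11613421·0.99326400) = 0.013112

x=25.315743 y=0.013112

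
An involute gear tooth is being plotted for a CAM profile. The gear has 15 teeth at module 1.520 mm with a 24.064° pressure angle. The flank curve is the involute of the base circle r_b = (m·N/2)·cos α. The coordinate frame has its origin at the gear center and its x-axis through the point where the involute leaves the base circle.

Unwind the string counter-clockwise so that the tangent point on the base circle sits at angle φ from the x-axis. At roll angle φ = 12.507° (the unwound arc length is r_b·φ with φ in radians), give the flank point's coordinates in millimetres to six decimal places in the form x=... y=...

x=10.654285 y=0.035918

pitch radius r_p = m·N/2 = 1.520·15/2 = 11.400000
base radius r_b = r_p·cos α = 11.400000·cos 24.064° = 10.409232
roll angle φ = 12.507° = 0.21828833 rad
x = r_b·(cos φ + φ·sin φ) = 10.409232·(0.97626956 + 0.21828833·0.21655889) = 10.654285
y = r_b·(sin φ − φ·cos φ) = 10.409232·(0.21655889 − 0.21828833·0.97626956) = 0.035918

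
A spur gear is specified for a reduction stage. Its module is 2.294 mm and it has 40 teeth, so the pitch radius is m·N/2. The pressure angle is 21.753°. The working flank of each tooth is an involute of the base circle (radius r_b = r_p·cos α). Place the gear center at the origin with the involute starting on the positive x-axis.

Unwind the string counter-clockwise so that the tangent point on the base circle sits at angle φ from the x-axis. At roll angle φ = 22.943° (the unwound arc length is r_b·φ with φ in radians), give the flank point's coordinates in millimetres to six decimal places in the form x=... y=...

x=45.893537 y=0.897476

pitch radius r_p = m·N/2 = 2.294·40/2 = 45.880000
base radius r_b = r_p·cos α = 45.880000·cos 21.753° = 42.612892
roll angle φ = 22.943° = 0.40043089 rad
x = r_b·(cos φ + φ·sin φ) = 42.612892·(0.92089311 + 0.40043089·0.38981518) = 45.893537
y = r_b·(sin φ − φ·cos φ) = 42.612892·(0.38981518 − 0.40043089·0.92089311) = 0.897476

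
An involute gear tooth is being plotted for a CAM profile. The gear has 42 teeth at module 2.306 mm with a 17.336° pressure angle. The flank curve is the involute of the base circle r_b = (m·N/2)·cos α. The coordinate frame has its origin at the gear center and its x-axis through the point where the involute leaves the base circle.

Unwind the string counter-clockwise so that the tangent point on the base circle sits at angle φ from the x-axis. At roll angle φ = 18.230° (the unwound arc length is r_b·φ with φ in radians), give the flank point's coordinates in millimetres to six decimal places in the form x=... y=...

pitch radius r_p = m·N/2 = 2.306·42/2 = 48.426000
base radius r_b = r_p·cos α = 48.426000·cos 17.336° = 46.226189
roll angle φ = 18.230° = 0.31817352 rad
x = r_b·(cos φ + φ·sin φ) = 46.226189·(0.94980838 + 0.31817352·0.31283228) = 48.507143
y = r_b·(sin φ − φ·cos φ) = 46.226189·(0.31283228 − 0.31817352·0.94980838) = 0.491310

x=48.507143 y=0.491310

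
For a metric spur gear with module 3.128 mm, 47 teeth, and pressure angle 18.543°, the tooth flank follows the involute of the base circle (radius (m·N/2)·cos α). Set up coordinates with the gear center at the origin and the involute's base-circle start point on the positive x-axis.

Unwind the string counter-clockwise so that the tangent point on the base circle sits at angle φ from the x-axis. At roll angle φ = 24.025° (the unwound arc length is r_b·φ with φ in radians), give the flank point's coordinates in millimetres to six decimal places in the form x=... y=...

x=75.551956 y=1.682782

pitch radius r_p = m·N/2 = 3.128·47/2 = 73.508000
base radius r_b = r_p·cos α = 73.508000·cos 18.543° = 69.691851
roll angle φ = 24.025° = 0.41931535 rad
x = r_b·(cos φ + φ·sin φ) = 69.691851·(0.91336790 + 0.41931535·0.40713521) = 75.551956
y = r_b·(sin φ − φ·cos φ) = 69.691851·(0.40713521 − 0.41931535·0.91336790) = 1.682782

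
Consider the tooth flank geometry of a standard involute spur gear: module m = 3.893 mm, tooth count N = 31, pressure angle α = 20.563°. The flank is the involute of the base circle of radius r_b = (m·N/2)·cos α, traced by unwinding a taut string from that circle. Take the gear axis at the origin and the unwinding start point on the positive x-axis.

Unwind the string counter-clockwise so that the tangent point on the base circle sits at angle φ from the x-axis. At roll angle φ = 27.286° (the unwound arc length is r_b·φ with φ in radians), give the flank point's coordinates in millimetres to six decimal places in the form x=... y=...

pitch radius r_p = m·N/2 = 3.893·31/2 = 60.341500
base radius r_b = r_p·cos α = 60.341500·cos 20.563° = 56.496935
roll angle φ = 27.286° = 0.47623054 rad
x = r_b·(cos φ + φ·sin φ) = 56.496935·(0.88872928 + 0.47623054·0.45843241) = 62.544863
y = r_b·(sin φ − φ·cos φ) = 56.496935·(0.45843241 − 0.47623054·0.88872928) = 1.988262

x=62.544863 y=1.988262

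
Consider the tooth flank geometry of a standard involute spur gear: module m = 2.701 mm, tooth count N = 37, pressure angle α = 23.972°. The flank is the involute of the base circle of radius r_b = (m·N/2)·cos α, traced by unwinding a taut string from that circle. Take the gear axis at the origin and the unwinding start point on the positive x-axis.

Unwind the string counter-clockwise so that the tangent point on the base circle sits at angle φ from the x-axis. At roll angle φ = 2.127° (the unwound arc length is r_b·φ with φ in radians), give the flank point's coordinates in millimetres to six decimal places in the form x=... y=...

x=45.689874 y=0.000779

pitch radius r_p = m·N/2 = 2.701·37/2 = 49.968500
base radius r_b = r_p·cos α = 49.968500·cos 23.972° = 45.658423
roll angle φ = 2.127° = 0.03712315 rad
x = r_b·(cos φ + φ·sin φ) = 45.658423·(0.99931101 + 0.03712315·0.03711463) = 45.689874
y = r_b·(sin φ − φ·cos φ) = 45.658423·(0.03711463 − 0.03712315·0.99931101) = 0.000779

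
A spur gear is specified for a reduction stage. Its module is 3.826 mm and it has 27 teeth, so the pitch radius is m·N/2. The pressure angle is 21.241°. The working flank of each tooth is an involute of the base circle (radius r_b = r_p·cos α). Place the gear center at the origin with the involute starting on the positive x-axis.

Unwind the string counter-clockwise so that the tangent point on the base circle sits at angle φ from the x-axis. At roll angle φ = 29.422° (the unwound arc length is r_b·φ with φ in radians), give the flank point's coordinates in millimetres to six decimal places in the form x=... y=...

pitch radius r_p = m·N/2 = 3.826·27/2 = 51.651000
base radius r_b = r_p·cos α = 51.651000·cos 21.241° = 48.142078
roll angle φ = 29.422° = 0.51351077 rad
x = r_b·(cos φ + φ·sin φ) = 48.142078·(0.87102525 + 0.51351077·0.49123824) = 54.077100
y = r_b·(sin φ − φ·cos φ) = 48.142078·(0.49123824 − 0.51351077·0.87102525) = 2.116200

x=54.077100 y=2.116200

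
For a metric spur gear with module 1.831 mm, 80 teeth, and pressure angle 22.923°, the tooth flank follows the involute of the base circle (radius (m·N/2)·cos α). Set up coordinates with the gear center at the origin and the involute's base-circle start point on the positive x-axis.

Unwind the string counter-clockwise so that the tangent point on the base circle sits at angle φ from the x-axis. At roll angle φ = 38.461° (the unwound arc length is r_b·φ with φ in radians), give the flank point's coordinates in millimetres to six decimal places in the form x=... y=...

pitch radius r_p = m·N/2 = 1.831·80/2 = 73.240000
base radius r_b = r_p·cos α = 73.240000·cos 22.923° = 67.456173
roll angle φ = 38.461° = 0.67127108 rad
x = r_b·(cos φ + φ·sin φ) = 67.456173·(0.78303171 + 0.67127108·0.62198179) = 80.984515
y = r_b·(sin φ − φ·cos φ) = 67.456173·(0.62198179 − 0.67127108·0.78303171) = 6.499756

x=80.984515 y=6.499756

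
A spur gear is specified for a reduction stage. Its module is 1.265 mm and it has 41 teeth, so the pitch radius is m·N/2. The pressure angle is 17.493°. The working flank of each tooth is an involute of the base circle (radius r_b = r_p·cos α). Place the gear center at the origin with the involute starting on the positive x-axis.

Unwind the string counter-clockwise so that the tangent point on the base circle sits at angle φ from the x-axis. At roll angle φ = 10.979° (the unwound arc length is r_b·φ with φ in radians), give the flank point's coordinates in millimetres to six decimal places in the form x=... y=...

x=25.183136 y=0.057794

pitch radius r_p = m·N/2 = 1.265·41/2 = 25.932500
base radius r_b = r_p·cos α = 25.932500·cos 17.493° = 24.733217
roll angle φ = 10.979° = 0.19161970 rad
x = r_b·(cos φ + φ·sin φ) = 24.733217·(0.98169705 + 0.19161970·0.19044920) = 25.183136
y = r_b·(sin φ − φ·cos φ) = 24.733217·(0.19044920 − 0.19161970·0.98169705) = 0.057794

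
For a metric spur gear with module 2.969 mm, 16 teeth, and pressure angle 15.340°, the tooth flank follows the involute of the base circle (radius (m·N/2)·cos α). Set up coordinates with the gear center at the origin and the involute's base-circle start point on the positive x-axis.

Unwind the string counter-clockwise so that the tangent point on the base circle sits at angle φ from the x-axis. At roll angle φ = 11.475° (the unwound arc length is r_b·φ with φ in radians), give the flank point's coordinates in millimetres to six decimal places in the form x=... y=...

pitch radius r_p = m·N/2 = 2.969·16/2 = 23.752000
base radius r_b = r_p·cos α = 23.752000·cos 15.340° = 22.905787
roll angle φ = 11.475° = 0.20027653 rad
x = r_b·(cos φ + φ·sin φ) = 22.905787·(0.98001160 + 0.20027653·0.19894034) = 23.360574
y = r_b·(sin φ − φ·cos φ) = 22.905787·(0.19894034 − 0.20027653·0.98001160) = 0.061090

x=23.360574 y=0.061090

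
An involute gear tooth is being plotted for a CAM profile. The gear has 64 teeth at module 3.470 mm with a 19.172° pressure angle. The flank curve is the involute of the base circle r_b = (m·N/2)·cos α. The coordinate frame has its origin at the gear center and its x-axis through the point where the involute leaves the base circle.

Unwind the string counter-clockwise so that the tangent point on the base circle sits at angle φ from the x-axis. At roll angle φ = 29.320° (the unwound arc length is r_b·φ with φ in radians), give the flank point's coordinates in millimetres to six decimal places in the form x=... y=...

pitch radius r_p = m·N/2 = 3.470·64/2 = 111.040000
base radius r_b = r_p·cos α = 111.040000·cos 19.172° = 104.881385
roll angle φ = 29.320° = 0.51173054 rad
x = r_b·(cos φ + φ·sin φ) = 104.881385·(0.87189839 + 0.51173054·0.48968683) = 117.727897
y = r_b·(sin φ − φ·cos φ) = 104.881385·(0.48968683 − 0.51173054·0.87189839) = 4.563368

x=117.727897 y=4.563368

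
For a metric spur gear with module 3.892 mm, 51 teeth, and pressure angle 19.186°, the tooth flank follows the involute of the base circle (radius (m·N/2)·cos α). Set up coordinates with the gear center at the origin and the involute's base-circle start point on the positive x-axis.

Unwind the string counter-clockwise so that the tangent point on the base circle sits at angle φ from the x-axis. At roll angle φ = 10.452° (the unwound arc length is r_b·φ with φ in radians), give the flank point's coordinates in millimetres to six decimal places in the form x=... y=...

pitch radius r_p = m·N/2 = 3.892·51/2 = 99.246000
base radius r_b = r_p·cos α = 99.246000·cos 19.186° = 93.733550
roll angle φ = 10.452° = 0.18242181 rad
x = r_b·(cos φ + φ·sin φ) = 93.733550·(0.98340723 + 0.18242181·0.18141173) = 95.280218
y = r_b·(sin φ − φ·cos φ) = 93.733550·(0.18141173 − 0.18242181·0.98340723) = 0.189042

x=95.280218 y=0.189042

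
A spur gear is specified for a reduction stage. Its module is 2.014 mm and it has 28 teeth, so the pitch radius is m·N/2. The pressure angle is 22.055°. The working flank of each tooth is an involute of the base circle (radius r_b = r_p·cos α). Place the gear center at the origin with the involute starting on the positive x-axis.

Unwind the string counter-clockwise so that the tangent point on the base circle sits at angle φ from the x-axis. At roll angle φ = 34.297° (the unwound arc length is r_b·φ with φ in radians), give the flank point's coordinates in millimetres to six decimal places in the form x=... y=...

x=30.403494 y=1.802279

pitch radius r_p = m·N/2 = 2.014·28/2 = 28.196000
base radius r_b = r_p·cos α = 28.196000·cos 22.055° = 26.132725
roll angle φ = 34.297° = 0.59859557 rad
x = r_b·(cos φ + φ·sin φ) = 26.132725·(0.82612780 + 0.59859557·0.56348279) = 30.403494
y = r_b·(sin φ − φ·cos φ) = 26.132725·(0.56348279 − 0.59859557·0.82612780) = 1.802279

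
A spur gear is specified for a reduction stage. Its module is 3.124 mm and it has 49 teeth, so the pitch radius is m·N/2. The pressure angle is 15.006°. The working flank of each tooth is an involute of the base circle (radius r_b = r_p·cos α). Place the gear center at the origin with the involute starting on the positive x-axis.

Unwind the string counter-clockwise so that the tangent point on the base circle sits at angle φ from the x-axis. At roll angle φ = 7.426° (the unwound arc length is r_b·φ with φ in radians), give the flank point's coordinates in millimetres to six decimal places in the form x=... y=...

x=74.546282 y=0.053562

pitch radius r_p = m·N/2 = 3.124·49/2 = 76.538000
base radius r_b = r_p·cos α = 76.538000·cos 15.006° = 73.927956
roll angle φ = 7.426° = 0.12960815 rad
x = r_b·(cos φ + φ·sin φ) = 73.927956·(0.99161261 + 0.12960815·0.12924559) = 74.546282
y = r_b·(sin φ − φ·cos φ) = 73.927956·(0.12924559 − 0.12960815·0.99161261) = 0.053562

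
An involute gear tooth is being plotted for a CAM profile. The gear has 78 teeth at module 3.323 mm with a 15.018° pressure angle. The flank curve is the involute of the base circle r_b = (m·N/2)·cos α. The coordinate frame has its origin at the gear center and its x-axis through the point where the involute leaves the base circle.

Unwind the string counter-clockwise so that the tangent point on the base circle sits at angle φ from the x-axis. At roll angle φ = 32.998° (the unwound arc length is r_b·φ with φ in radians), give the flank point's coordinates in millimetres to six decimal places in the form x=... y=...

pitch radius r_p = m·N/2 = 3.323·78/2 = 129.597000
base radius r_b = r_p·cos α = 129.597000·cos 15.018° = 125.170546
roll angle φ = 32.998° = 0.57592375 rad
x = r_b·(cos φ + φ·sin φ) = 125.170546·(0.83868958 + 0.57592375·0.54460976) = 144.239436
y = r_b·(sin φ − φ·cos φ) = 125.170546·(0.54460976 − 0.57592375·0.83868958) = 7.709068

x=144.239436 y=7.709068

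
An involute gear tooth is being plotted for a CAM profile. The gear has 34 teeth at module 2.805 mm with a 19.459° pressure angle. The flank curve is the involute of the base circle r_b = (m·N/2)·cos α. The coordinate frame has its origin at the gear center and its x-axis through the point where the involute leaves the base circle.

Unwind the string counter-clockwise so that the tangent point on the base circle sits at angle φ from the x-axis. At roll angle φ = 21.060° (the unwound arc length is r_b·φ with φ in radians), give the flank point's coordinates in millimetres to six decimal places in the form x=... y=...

pitch radius r_p = m·N/2 = 2.805·34/2 = 47.685000
base radius r_b = r_p·cos α = 47.685000·cos 19.459° = 44.961238
roll angle φ = 21.060° = 0.36756634 rad
x = r_b·(cos φ + φ·sin φ) = 44.961238·(0.93320463 + 0.36756634·0.35934540) = 47.896663
y = r_b·(sin φ − φ·cos φ) = 44.961238·(0.35934540 − 0.36756634·0.93320463) = 0.734252

x=47.896663 y=0.734252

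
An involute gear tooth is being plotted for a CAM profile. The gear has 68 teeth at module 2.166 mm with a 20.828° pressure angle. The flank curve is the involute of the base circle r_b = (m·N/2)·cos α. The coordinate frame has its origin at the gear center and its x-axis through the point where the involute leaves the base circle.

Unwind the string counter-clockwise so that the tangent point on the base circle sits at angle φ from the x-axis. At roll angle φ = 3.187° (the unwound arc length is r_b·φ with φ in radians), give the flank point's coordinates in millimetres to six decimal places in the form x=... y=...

pitch radius r_p = m·N/2 = 2.166·68/2 = 73.644000
base radius r_b = r_p·cos α = 73.644000·cos 20.828° = 68.831514
roll angle φ = 3.187° = 0.05562364 rad
x = r_b·(cos φ + φ·sin φ) = 68.831514·(0.99845340 + 0.05562364·0.05559496) = 68.937914
y = r_b·(sin φ − φ·cos φ) = 68.831514·(0.05559496 − 0.05562364·0.99845340) = 0.003947

x=68.937914 y=0.003947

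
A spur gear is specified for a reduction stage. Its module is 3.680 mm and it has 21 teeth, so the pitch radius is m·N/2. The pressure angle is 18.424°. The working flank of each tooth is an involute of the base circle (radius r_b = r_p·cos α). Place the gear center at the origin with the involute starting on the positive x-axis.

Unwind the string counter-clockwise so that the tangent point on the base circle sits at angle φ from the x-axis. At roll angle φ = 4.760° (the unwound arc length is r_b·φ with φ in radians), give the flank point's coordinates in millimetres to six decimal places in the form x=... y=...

pitch radius r_p = m·N/2 = 3.680·21/2 = 38.640000
base radius r_b = r_p·cos α = 38.640000·cos 18.424° = 36.659457
roll angle φ = 4.760° = 0.08307767 rad
x = r_b·(cos φ + φ·sin φ) = 36.659457·(0.99655103 + 0.08307767·0.08298214) = 36.785749
y = r_b·(sin φ − φ·cos φ) = 36.659457·(0.08298214 − 0.08307767·0.99655103) = 0.007002

x=36.785749 y=0.007002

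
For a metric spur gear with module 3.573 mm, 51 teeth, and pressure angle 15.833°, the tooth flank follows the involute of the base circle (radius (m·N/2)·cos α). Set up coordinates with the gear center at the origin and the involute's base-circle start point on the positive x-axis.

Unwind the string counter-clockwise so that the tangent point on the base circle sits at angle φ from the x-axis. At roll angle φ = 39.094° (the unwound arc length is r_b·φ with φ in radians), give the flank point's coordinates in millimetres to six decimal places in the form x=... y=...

x=105.744944 y=8.856490

pitch radius r_p = m·N/2 = 3.573·51/2 = 91.111500
base radius r_b = r_p·cos α = 91.111500·cos 15.833° = 87.654822
roll angle φ = 39.094° = 0.68231902 rad
x = r_b·(cos φ + φ·sin φ) = 87.654822·(0.77611245 + 0.68231902·0.63059454) = 105.744944
y = r_b·(sin φ − φ·cos φ) = 87.654822·(0.63059454 − 0.68231902·0.77611245) = 8.856490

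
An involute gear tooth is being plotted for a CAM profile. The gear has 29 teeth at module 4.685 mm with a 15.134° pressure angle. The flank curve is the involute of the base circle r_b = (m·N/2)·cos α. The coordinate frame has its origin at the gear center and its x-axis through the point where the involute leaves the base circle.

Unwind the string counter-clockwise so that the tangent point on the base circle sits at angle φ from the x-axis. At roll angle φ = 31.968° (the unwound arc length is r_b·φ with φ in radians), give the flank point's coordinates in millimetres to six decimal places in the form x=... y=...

pitch radius r_p = m·N/2 = 4.685·29/2 = 67.932500
base radius r_b = r_p·cos α = 67.932500·cos 15.134° = 65.576457
roll angle φ = 31.968° = 0.55794686 rad
x = r_b·(cos φ + φ·sin φ) = 65.576457·(0.84834393 + 0.55794686·0.52944554) = 75.002836
y = r_b·(sin φ − φ·cos φ) = 65.576457·(0.52944554 − 0.55794686·0.84834393) = 3.679804

x=75.002836 y=3.679804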